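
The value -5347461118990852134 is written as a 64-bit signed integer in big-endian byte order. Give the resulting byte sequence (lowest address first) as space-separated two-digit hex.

Two's complement of -5347461118990852134 in 64 bits: 5347461118990852134 = 0x4A35FF8E3FA9A026; invert → 0xB5CA0071C0565FD9; add 1 → 0xB5CA0071C0565FDA.
Split into bytes (most-significant first): B5 CA 00 71 C0 56 5F DA.
Big-endian stores the most-significant byte at the lowest address.
So the memory order matches the most-significant-first order: B5 CA 00 71 C0 56 5F DA.

B5 CA 00 71 C0 56 5F DA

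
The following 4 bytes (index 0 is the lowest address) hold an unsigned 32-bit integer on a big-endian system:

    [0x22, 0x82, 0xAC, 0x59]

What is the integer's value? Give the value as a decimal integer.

578989145

Big-endian: lowest address holds the most-significant byte.
The bytes are already most-significant first: 0x2282AC59.
0x2282AC59 = 578989145.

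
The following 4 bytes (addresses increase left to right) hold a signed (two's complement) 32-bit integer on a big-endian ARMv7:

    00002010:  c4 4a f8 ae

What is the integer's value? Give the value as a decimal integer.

Big-endian: lowest address holds the most-significant byte.
The bytes are already most-significant first: 0xC44AF8AE.
Top bit is set, so as a signed 32-bit value this is 0xC44AF8AE − 2^32 = -1001719634.

-1001719634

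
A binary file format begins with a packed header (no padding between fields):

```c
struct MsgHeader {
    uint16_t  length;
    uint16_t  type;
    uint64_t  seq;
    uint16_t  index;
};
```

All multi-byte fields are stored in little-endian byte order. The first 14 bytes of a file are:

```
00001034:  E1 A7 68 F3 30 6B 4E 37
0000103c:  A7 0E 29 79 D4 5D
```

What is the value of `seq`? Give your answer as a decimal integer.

`seq` follows `length` (2 B), `type` (2 B), so it starts at offset 2 + 2 = 4 and occupies 8 bytes.
Bytes at offsets 4..11: 30 6B 4E 37 A7 0E 29 79.
In little-endian order the low byte comes first in memory.
Reassemble most-significant byte first: 79 29 0E A7 37 4E 6B 30 → 0x79290EA7374E6B30.
0x79290EA7374E6B30 = 8730525463984630576.

8730525463984630576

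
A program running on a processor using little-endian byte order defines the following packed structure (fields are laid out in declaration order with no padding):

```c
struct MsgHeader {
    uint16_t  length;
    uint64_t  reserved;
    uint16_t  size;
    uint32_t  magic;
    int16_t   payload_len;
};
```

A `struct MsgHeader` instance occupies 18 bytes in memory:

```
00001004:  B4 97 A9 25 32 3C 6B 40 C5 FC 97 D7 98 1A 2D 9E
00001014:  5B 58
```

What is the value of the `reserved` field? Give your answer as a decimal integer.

18214035097285436841

`reserved` follows `length` (2 bytes), so it starts at byte offset 2 and occupies 8 bytes.
Bytes at offsets 2..9: A9 25 32 3C 6B 40 C5 FC.
Little-endian: lowest address holds the least-significant byte.
Reassemble most-significant byte first: FC C5 40 6B 3C 32 25 A9 → 0xFCC5406B3C3225A9.
0xFCC5406B3C3225A9 = 18214035097285436841.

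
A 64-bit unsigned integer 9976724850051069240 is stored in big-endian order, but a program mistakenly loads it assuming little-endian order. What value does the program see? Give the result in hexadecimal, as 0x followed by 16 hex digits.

9976724850051069240 in 64-bit hexadecimal is 0x8A747264651B3538.
Stored big-endian, the bytes at ascending addresses are 8A 74 72 64 65 1B 35 38.
Read back as little-endian, the first byte is least significant, giving 0x38351B656472748A.

0x38351B656472748A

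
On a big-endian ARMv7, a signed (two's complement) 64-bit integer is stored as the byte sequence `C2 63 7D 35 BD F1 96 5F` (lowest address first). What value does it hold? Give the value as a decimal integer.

-4439567137883711905

In big-endian order the high byte comes first in memory.
The bytes are already most-significant first: 0xC2637D35BDF1965F.
Top bit is set, so as a signed 64-bit value this is 0xC2637D35BDF1965F − 2^64 = -4439567137883711905.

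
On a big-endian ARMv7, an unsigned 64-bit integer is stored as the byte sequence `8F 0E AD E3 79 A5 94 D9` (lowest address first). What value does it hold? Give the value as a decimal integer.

10308367789607720153

In big-endian order the high byte comes first in memory.
The bytes are already most-significant first: 0x8F0EADE379A594D9.
0x8F0EADE379A594D9 = 10308367789607720153.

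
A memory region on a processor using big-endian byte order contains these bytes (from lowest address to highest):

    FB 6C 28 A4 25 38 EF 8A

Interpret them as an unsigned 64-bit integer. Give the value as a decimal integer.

In big-endian order the high byte comes first in memory.
The bytes are already most-significant first: 0xFB6C28A42538EF8A.
0xFB6C28A42538EF8A = 18116900086468898698.

18116900086468898698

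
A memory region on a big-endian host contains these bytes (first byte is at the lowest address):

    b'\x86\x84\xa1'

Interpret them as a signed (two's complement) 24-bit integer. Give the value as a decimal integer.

In big-endian order the high byte comes first in memory.
The bytes are already most-significant first: 0x8684A1.
Top bit is set, so as a signed 24-bit value this is 0x8684A1 − 2^24 = -7961439.

-7961439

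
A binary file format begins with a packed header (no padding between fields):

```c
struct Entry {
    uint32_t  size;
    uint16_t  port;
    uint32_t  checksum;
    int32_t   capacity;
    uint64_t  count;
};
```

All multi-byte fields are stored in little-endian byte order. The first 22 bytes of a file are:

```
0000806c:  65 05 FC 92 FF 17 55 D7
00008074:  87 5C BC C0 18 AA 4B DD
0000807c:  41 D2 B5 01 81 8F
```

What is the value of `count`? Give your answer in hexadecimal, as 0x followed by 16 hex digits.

0x8F8101B5D241DD4B

`count` follows `size` (4 B), `port` (2 B), `checksum` (4 B), `capacity` (4 B), so it starts at offset 4 + 2 + 4 + 4 = 14 and occupies 8 bytes.
Bytes at offsets 14..21: 4B DD 41 D2 B5 01 81 8F.
Little-endian: lowest address holds the least-significant byte.
Reassemble most-significant byte first: 8F 81 01 B5 D2 41 DD 4B → 0x8F8101B5D241DD4B.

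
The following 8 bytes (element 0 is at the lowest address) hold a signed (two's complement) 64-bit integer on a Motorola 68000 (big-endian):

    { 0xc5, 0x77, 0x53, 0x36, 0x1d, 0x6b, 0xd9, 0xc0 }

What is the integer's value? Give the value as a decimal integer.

In big-endian order the high byte comes first in memory.
The bytes are already most-significant first: 0xC57753361D6BD9C0.
Top bit is set, so as a signed 64-bit value this is 0xC57753361D6BD9C0 − 2^64 = -4217811034122233408.

-4217811034122233408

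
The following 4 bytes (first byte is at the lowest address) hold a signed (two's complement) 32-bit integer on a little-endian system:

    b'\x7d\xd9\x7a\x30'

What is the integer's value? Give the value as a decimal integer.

Little-endian stores the least-significant byte at the lowest address.
Reassemble most-significant byte first: 30 7A D9 7D → 0x307AD97D.
0x307AD97D = 813357437.

813357437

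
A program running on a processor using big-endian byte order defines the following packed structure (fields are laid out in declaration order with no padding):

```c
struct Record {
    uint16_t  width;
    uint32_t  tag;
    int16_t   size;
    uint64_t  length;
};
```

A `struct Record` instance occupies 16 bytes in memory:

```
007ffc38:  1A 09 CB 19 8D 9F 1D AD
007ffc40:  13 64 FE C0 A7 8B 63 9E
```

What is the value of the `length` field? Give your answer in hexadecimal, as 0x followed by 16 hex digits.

0x1364FEC0A78B639E

`length` follows `width` (2 B), `tag` (4 B), `size` (2 B), so it starts at offset 2 + 4 + 2 = 8 and occupies 8 bytes.
Bytes at offsets 8..15: 13 64 FE C0 A7 8B 63 9E.
Big-endian: lowest address holds the most-significant byte.
The bytes are already most-significant first: 0x1364FEC0A78B639E.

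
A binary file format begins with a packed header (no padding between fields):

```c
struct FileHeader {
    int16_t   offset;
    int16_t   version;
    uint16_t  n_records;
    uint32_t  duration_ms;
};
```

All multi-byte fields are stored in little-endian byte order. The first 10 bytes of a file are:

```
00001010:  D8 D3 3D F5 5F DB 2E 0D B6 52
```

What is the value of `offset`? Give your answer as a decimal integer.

-11304

`offset` is the first field, at byte offset 0, occupying 2 bytes.
Bytes at offsets 0..1: D8 D3.
Little-endian stores the least-significant byte at the lowest address.
Reassemble most-significant byte first: D3 D8 → 0xD3D8.
Top bit is set, so as a signed 16-bit value this is 0xD3D8 − 2^16 = -11304.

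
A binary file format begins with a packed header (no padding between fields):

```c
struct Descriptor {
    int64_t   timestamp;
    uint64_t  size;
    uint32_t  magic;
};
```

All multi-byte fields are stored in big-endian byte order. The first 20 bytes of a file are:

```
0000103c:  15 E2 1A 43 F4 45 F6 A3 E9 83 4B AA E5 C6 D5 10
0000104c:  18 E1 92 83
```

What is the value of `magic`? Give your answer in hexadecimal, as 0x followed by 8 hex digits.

0x18E19283

`magic` follows `timestamp` (8 B), `size` (8 B), so it starts at offset 8 + 8 = 16 and occupies 4 bytes.
Bytes at offsets 16..19: 18 E1 92 83.
Big-endian: lowest address holds the most-significant byte.
The bytes are already most-significant first: 0x18E19283.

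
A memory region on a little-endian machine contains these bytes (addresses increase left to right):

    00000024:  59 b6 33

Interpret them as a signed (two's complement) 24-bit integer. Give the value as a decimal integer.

In little-endian order the low byte comes first in memory.
Reassemble most-significant byte first: 33 B6 59 → 0x33B659.
0x33B659 = 3389017.

3389017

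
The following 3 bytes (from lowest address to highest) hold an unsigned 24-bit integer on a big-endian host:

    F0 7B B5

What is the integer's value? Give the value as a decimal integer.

Big-endian stores the most-significant byte at the lowest address.
The bytes are already most-significant first: 0xF07BB5.
0xF07BB5 = 15760309.

15760309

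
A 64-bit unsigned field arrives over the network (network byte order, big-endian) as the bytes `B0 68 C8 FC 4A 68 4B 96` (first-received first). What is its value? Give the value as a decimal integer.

12711630934158887830

Big-endian: lowest address holds the most-significant byte.
The bytes are already most-significant first: 0xB068C8FC4A684B96.
0xB068C8FC4A684B96 = 12711630934158887830.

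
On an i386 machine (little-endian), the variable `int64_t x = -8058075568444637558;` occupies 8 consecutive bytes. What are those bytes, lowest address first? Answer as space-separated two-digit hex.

8A 7E 9A C9 F6 F6 2B 90

Two's complement of -8058075568444637558 in 64 bits: 8058075568444637558 = 0x6FD4090936658176; invert → 0x902BF6F6C99A7E89; add 1 → 0x902BF6F6C99A7E8A.
Split into bytes (most-significant first): 90 2B F6 F6 C9 9A 7E 8A.
In little-endian order the low byte comes first in memory.
So at ascending addresses the bytes are 8A 7E 9A C9 F6 F6 2B 90.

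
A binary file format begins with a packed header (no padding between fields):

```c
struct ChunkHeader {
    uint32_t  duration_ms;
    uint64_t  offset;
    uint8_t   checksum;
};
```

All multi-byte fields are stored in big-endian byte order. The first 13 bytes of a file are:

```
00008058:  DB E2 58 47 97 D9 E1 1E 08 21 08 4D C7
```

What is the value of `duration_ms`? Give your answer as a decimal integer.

3689044039

`duration_ms` is the first field, at byte offset 0, occupying 4 bytes.
Bytes at offsets 0..3: DB E2 58 47.
Big-endian: lowest address holds the most-significant byte.
The bytes are already most-significant first: 0xDBE25847.
0xDBE25847 = 3689044039.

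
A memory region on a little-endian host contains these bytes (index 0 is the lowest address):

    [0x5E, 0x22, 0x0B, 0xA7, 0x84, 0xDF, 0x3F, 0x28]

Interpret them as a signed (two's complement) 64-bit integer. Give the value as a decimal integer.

2900282445881090654

Little-endian stores the least-significant byte at the lowest address.
Reassemble most-significant byte first: 28 3F DF 84 A7 0B 22 5E → 0x283FDF84A70B225E.
0x283FDF84A70B225E = 2900282445881090654.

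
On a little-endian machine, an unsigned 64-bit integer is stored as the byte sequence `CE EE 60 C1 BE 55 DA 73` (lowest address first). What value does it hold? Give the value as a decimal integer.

In little-endian order the low byte comes first in memory.
Reassemble most-significant byte first: 73 DA 55 BE C1 60 EE CE → 0x73DA55BEC160EECE.
0x73DA55BEC160EECE = 8348079137061138126.

8348079137061138126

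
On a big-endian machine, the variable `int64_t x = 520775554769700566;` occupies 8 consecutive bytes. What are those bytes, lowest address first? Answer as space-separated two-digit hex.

520775554769700566 in hexadecimal, padded to 64 bits, is 0x073A2A9B9DC146D6.
Split into bytes (most-significant first): 07 3A 2A 9B 9D C1 46 D6.
In big-endian order the high byte comes first in memory.
So the memory order matches the most-significant-first order: 07 3A 2A 9B 9D C1 46 D6.

07 3A 2A 9B 9D C1 46 D6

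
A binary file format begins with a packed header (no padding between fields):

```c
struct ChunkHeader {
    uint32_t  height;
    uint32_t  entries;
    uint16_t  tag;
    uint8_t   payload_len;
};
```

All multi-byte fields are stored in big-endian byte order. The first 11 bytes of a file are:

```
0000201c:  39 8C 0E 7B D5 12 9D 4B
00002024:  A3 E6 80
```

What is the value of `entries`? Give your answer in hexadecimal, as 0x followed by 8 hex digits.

`entries` follows `height` (4 bytes), so it starts at byte offset 4 and occupies 4 bytes.
Bytes at offsets 4..7: D5 12 9D 4B.
In big-endian order the high byte comes first in memory.
The bytes are already most-significant first: 0xD5129D4B.

0xD5129D4B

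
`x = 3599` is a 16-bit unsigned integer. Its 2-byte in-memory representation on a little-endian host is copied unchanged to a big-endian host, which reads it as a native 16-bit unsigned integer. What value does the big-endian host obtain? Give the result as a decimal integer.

3854

3599 in 16-bit hexadecimal is 0x0E0F.
Stored little-endian, the bytes at ascending addresses are 0F 0E.
Read back as big-endian, the last byte is least significant, giving 0x0F0E.
0x0F0E = 3854.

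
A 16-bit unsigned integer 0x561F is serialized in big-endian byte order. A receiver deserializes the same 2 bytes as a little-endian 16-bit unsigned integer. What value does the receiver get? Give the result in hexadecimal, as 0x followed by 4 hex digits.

0x1F56

Stored big-endian, the bytes at ascending addresses are 56 1F.
Read back as little-endian, the first byte is least significant, giving 0x1F56.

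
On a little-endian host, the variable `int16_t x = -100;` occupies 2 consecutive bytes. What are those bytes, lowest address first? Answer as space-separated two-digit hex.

Two's complement of -100 in 16 bits: 100 = 0x0064; invert → 0xFF9B; add 1 → 0xFF9C.
Split into bytes (most-significant first): FF 9C.
Little-endian stores the least-significant byte at the lowest address.
So at ascending addresses the bytes are 9C FF.

9C FF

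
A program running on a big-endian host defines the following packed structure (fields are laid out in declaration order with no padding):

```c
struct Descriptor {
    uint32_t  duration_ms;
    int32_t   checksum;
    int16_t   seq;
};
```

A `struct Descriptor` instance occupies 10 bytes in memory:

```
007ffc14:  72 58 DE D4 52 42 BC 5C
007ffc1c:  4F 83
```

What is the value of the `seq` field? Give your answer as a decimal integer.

`seq` follows `duration_ms` (4 B), `checksum` (4 B), so it starts at offset 4 + 4 = 8 and occupies 2 bytes.
Bytes at offsets 8..9: 4F 83.
Big-endian stores the most-significant byte at the lowest address.
The bytes are already most-significant first: 0x4F83.
0x4F83 = 20355.

20355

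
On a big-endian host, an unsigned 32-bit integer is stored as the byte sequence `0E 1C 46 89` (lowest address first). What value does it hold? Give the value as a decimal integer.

236734089

Big-endian stores the most-significant byte at the lowest address.
The bytes are already most-significant first: 0x0E1C4689.
0x0E1C4689 = 236734089.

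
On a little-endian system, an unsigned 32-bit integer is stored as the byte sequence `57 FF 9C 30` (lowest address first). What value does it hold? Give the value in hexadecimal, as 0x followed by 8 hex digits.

In little-endian order the low byte comes first in memory.
Reassemble most-significant byte first: 30 9C FF 57 → 0x309CFF57.

0x309CFF57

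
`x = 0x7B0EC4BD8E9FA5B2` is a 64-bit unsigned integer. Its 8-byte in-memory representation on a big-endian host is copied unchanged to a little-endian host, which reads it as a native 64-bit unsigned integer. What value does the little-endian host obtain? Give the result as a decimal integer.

Stored big-endian, the bytes at ascending addresses are 7B 0E C4 BD 8E 9F A5 B2.
Read back as little-endian, the first byte is least significant, giving 0xB2A59F8EBDC40E7B.
0xB2A59F8EBDC40E7B = 12872870545326345851.

12872870545326345851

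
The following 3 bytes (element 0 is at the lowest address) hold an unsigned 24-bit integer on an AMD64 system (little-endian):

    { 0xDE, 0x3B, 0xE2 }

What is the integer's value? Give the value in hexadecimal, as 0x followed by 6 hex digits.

In little-endian order the low byte comes first in memory.
Reassemble most-significant byte first: E2 3B DE → 0xE23BDE.

0xE23BDE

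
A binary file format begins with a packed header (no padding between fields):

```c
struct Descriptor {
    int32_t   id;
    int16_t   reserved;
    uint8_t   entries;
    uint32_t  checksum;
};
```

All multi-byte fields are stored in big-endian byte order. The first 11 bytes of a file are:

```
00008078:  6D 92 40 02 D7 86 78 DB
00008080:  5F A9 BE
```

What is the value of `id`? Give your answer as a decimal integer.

1838301186

`id` is the first field, at byte offset 0, occupying 4 bytes.
Bytes at offsets 0..3: 6D 92 40 02.
Big-endian: lowest address holds the most-significant byte.
The bytes are already most-significant first: 0x6D924002.
0x6D924002 = 1838301186.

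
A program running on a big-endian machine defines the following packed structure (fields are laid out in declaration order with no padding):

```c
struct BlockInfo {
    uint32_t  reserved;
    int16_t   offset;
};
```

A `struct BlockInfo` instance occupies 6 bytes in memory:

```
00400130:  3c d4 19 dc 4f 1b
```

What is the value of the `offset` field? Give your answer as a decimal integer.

`offset` follows `reserved` (4 bytes), so it starts at byte offset 4 and occupies 2 bytes.
Bytes at offsets 4..5: 4F 1B.
In big-endian order the high byte comes first in memory.
The bytes are already most-significant first: 0x4F1B.
0x4F1B = 20251.

20251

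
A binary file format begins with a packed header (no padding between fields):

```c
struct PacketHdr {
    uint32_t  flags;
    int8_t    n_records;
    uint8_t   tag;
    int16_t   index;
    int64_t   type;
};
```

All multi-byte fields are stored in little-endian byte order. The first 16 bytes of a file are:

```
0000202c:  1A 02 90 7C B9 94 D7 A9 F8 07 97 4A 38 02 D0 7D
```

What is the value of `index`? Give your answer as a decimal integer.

`index` follows `flags` (4 B), `n_records` (1 B), `tag` (1 B), so it starts at offset 4 + 1 + 1 = 6 and occupies 2 bytes.
Bytes at offsets 6..7: D7 A9.
Little-endian stores the least-significant byte at the lowest address.
Reassemble most-significant byte first: A9 D7 → 0xA9D7.
Top bit is set, so as a signed 16-bit value this is 0xA9D7 − 2^16 = -22057.

-22057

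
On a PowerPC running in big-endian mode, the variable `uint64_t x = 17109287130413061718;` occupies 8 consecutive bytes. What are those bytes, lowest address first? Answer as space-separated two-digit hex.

17109287130413061718 in hexadecimal, padded to 64 bits, is 0xED7065FF086ED656.
Split into bytes (most-significant first): ED 70 65 FF 08 6E D6 56.
Big-endian stores the most-significant byte at the lowest address.
So the memory order matches the most-significant-first order: ED 70 65 FF 08 6E D6 56.

ED 70 65 FF 08 6E D6 56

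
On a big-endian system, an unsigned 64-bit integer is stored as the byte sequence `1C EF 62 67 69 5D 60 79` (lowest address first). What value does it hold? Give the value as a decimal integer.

2084993348784709753

Big-endian: lowest address holds the most-significant byte.
The bytes are already most-significant first: 0x1CEF6267695D6079.
0x1CEF6267695D6079 = 2084993348784709753.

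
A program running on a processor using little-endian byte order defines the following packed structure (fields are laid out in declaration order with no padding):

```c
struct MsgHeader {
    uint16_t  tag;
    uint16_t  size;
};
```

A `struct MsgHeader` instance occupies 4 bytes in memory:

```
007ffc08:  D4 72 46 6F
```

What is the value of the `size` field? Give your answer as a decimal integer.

`size` follows `tag` (2 bytes), so it starts at byte offset 2 and occupies 2 bytes.
Bytes at offsets 2..3: 46 6F.
Little-endian stores the least-significant byte at the lowest address.
Reassemble most-significant byte first: 6F 46 → 0x6F46.
0x6F46 = 28486.

28486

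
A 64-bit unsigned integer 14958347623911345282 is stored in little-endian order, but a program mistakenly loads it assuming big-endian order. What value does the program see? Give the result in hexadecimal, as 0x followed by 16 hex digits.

0x824C0B46E9B996CF

14958347623911345282 in 64-bit hexadecimal is 0xCF96B9E9460B4C82.
Stored little-endian, the bytes at ascending addresses are 82 4C 0B 46 E9 B9 96 CF.
Read back as big-endian, the last byte is least significant, giving 0x824C0B46E9B996CF.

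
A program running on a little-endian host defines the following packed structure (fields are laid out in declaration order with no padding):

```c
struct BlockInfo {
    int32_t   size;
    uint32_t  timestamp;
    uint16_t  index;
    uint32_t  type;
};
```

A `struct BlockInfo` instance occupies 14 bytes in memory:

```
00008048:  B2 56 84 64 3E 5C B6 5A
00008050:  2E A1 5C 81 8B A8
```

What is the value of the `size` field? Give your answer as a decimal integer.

1686394546

`size` is the first field, at byte offset 0, occupying 4 bytes.
Bytes at offsets 0..3: B2 56 84 64.
Little-endian: lowest address holds the least-significant byte.
Reassemble most-significant byte first: 64 84 56 B2 → 0x648456B2.
0x648456B2 = 1686394546.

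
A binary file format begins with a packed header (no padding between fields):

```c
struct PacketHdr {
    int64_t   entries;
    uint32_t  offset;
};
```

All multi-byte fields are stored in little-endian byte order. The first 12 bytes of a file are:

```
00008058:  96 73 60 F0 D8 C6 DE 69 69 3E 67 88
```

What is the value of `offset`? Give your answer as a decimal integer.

`offset` follows `entries` (8 bytes), so it starts at byte offset 8 and occupies 4 bytes.
Bytes at offsets 8..11: 69 3E 67 88.
Little-endian: lowest address holds the least-significant byte.
Reassemble most-significant byte first: 88 67 3E 69 → 0x88673E69.
0x88673E69 = 2288467561.

2288467561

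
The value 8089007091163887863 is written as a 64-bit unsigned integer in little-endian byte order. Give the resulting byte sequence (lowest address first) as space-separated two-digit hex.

8089007091163887863 in hexadecimal, padded to 64 bits, is 0x7041ED178E7078F7.
Split into bytes (most-significant first): 70 41 ED 17 8E 70 78 F7.
Little-endian: lowest address holds the least-significant byte.
So at ascending addresses the bytes are F7 78 70 8E 17 ED 41 70.

F7 78 70 8E 17 ED 41 70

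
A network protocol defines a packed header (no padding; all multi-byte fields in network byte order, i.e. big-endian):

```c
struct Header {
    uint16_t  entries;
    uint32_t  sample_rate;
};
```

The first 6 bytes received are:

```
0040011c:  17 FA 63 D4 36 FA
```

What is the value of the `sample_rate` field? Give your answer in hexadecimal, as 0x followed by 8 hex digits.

`sample_rate` follows `entries` (2 bytes), so it starts at byte offset 2 and occupies 4 bytes.
Bytes at offsets 2..5: 63 D4 36 FA.
Big-endian stores the most-significant byte at the lowest address.
The bytes are already most-significant first: 0x63D436FA.

0x63D436FA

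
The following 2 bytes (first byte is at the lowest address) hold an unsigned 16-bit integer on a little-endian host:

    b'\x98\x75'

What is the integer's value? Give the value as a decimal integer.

30104

In little-endian order the low byte comes first in memory.
Reassemble most-significant byte first: 75 98 → 0x7598.
0x7598 = 30104.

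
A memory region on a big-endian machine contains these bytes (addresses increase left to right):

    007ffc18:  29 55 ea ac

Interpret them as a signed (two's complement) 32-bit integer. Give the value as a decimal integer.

In big-endian order the high byte comes first in memory.
The bytes are already most-significant first: 0x2955EAAC.
0x2955EAAC = 693496492.

693496492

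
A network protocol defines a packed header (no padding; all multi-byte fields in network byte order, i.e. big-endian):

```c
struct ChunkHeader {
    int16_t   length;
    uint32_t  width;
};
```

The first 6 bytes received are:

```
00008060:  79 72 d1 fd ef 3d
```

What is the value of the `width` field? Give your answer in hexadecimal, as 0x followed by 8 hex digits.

0xD1FDEF3D

`width` follows `length` (2 bytes), so it starts at byte offset 2 and occupies 4 bytes.
Bytes at offsets 2..5: D1 FD EF 3D.
In big-endian order the high byte comes first in memory.
The bytes are already most-significant first: 0xD1FDEF3D.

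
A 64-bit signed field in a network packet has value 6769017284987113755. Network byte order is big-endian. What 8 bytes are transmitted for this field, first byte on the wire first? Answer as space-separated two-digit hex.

5D F0 61 5B 5E 22 D1 1B

6769017284987113755 in hexadecimal, padded to 64 bits, is 0x5DF0615B5E22D11B.
Split into bytes (most-significant first): 5D F0 61 5B 5E 22 D1 1B.
Big-endian: lowest address holds the most-significant byte.
So the memory order matches the most-significant-first order: 5D F0 61 5B 5E 22 D1 1B.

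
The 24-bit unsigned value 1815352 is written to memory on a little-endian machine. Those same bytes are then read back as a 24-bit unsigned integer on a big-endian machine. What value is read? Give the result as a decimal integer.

3715867

1815352 in 24-bit hexadecimal is 0x1BB338.
Stored little-endian, the bytes at ascending addresses are 38 B3 1B.
Read back as big-endian, the last byte is least significant, giving 0x38B31B.
0x38B31B = 3715867.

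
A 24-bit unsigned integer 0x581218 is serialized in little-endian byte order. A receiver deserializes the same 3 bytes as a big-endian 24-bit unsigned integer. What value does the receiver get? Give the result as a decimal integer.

Stored little-endian, the bytes at ascending addresses are 18 12 58.
Read back as big-endian, the last byte is least significant, giving 0x181258.
0x181258 = 1577560.

1577560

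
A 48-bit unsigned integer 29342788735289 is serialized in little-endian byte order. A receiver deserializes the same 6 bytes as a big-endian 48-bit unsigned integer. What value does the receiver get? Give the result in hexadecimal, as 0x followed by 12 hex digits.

29342788735289 in 48-bit hexadecimal is 0x1AAFE67FD139.
Stored little-endian, the bytes at ascending addresses are 39 D1 7F E6 AF 1A.
Read back as big-endian, the last byte is least significant, giving 0x39D17FE6AF1A.

0x39D17FE6AF1A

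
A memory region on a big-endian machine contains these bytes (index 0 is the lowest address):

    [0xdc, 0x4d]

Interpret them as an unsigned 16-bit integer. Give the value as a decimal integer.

56397

In big-endian order the high byte comes first in memory.
The bytes are already most-significant first: 0xDC4D.
0xDC4D = 56397.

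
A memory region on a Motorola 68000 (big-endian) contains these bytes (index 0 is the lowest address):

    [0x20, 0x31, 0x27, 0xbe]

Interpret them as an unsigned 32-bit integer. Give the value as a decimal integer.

540092350

Big-endian stores the most-significant byte at the lowest address.
The bytes are already most-significant first: 0x203127BE.
0x203127BE = 540092350.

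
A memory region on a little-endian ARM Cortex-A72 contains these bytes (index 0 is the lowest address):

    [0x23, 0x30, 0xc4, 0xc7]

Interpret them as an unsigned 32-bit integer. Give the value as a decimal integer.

In little-endian order the low byte comes first in memory.
Reassemble most-significant byte first: C7 C4 30 23 → 0xC7C43023.
0xC7C43023 = 3351523363.

3351523363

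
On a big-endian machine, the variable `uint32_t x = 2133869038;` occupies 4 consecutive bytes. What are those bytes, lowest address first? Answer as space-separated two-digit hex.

7F 30 41 EE

2133869038 in hexadecimal, padded to 32 bits, is 0x7F3041EE.
Split into bytes (most-significant first): 7F 30 41 EE.
In big-endian order the high byte comes first in memory.
So the memory order matches the most-significant-first order: 7F 30 41 EE.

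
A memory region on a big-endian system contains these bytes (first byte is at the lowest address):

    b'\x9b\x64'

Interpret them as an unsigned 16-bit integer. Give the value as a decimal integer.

39780

Big-endian stores the most-significant byte at the lowest address.
The bytes are already most-significant first: 0x9B64.
0x9B64 = 39780.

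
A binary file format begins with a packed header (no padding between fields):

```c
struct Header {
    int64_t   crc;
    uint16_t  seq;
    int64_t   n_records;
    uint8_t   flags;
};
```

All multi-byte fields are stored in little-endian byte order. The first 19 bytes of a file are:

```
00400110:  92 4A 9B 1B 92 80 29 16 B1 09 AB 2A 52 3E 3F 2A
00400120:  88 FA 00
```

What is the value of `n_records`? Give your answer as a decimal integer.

-394018516278039893

`n_records` follows `crc` (8 B), `seq` (2 B), so it starts at offset 8 + 2 = 10 and occupies 8 bytes.
Bytes at offsets 10..17: AB 2A 52 3E 3F 2A 88 FA.
Little-endian stores the least-significant byte at the lowest address.
Reassemble most-significant byte first: FA 88 2A 3F 3E 52 2A AB → 0xFA882A3F3E522AAB.
Top bit is set, so as a signed 64-bit value this is 0xFA882A3F3E522AAB − 2^64 = -394018516278039893.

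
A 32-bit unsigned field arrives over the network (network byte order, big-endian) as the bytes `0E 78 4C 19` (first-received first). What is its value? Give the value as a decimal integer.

242764825

In big-endian order the high byte comes first in memory.
The bytes are already most-significant first: 0x0E784C19.
0x0E784C19 = 242764825.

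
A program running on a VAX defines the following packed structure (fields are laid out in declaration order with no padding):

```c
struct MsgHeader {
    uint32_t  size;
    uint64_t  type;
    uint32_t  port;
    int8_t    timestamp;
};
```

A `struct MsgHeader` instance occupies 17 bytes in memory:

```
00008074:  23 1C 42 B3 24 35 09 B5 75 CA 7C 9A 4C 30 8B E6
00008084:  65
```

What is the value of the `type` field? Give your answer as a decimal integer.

11131994985850287396

`type` follows `size` (4 bytes), so it starts at byte offset 4 and occupies 8 bytes.
Bytes at offsets 4..11: 24 35 09 B5 75 CA 7C 9A.
Little-endian: lowest address holds the least-significant byte.
Reassemble most-significant byte first: 9A 7C CA 75 B5 09 35 24 → 0x9A7CCA75B5093524.
0x9A7CCA75B5093524 = 11131994985850287396.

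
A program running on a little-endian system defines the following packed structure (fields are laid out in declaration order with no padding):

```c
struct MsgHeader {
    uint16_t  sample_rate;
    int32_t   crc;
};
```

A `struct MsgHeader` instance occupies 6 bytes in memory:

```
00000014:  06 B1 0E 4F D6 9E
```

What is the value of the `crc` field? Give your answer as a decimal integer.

-1630122226

`crc` follows `sample_rate` (2 bytes), so it starts at byte offset 2 and occupies 4 bytes.
Bytes at offsets 2..5: 0E 4F D6 9E.
Little-endian stores the least-significant byte at the lowest address.
Reassemble most-significant byte first: 9E D6 4F 0E → 0x9ED64F0E.
Top bit is set, so as a signed 32-bit value this is 0x9ED64F0E − 2^32 = -1630122226.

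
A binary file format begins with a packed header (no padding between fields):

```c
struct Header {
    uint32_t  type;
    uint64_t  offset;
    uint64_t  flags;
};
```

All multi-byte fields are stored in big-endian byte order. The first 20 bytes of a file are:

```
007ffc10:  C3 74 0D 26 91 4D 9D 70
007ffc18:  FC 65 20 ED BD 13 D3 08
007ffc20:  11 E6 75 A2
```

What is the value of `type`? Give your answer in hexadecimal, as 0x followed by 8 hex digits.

`type` is the first field, at byte offset 0, occupying 4 bytes.
Bytes at offsets 0..3: C3 74 0D 26.
In big-endian order the high byte comes first in memory.
The bytes are already most-significant first: 0xC3740D26.

0xC3740D26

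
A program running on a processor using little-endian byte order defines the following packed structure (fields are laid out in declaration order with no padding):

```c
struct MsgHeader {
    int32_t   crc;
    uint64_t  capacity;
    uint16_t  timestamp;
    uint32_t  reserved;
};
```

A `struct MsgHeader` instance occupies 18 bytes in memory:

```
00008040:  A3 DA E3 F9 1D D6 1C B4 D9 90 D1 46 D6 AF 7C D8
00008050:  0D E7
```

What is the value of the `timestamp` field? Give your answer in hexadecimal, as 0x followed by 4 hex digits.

0xAFD6

`timestamp` follows `crc` (4 B), `capacity` (8 B), so it starts at offset 4 + 8 = 12 and occupies 2 bytes.
Bytes at offsets 12..13: D6 AF.
In little-endian order the low byte comes first in memory.
Reassemble most-significant byte first: AF D6 → 0xAFD6.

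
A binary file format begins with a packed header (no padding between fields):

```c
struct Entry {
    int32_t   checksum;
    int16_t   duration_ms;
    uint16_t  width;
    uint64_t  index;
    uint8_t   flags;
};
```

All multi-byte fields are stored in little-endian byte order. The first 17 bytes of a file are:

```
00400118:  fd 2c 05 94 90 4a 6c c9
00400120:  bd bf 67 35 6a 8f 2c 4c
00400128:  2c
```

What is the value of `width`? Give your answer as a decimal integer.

`width` follows `checksum` (4 B), `duration_ms` (2 B), so it starts at offset 4 + 2 = 6 and occupies 2 bytes.
Bytes at offsets 6..7: 6C C9.
Little-endian stores the least-significant byte at the lowest address.
Reassemble most-significant byte first: C9 6C → 0xC96C.
0xC96C = 51564.

51564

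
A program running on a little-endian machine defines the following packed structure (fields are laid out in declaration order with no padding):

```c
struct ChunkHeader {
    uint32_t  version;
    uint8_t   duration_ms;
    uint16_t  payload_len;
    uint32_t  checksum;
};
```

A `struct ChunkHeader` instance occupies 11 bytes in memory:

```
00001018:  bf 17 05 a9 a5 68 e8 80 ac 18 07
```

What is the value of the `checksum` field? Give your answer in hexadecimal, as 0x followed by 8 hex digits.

0x0718AC80

`checksum` follows `version` (4 B), `duration_ms` (1 B), `payload_len` (2 B), so it starts at offset 4 + 1 + 2 = 7 and occupies 4 bytes.
Bytes at offsets 7..10: 80 AC 18 07.
In little-endian order the low byte comes first in memory.
Reassemble most-significant byte first: 07 18 AC 80 → 0x0718AC80.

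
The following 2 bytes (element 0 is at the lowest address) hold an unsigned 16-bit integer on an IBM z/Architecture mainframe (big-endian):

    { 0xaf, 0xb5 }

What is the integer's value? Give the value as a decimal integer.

In big-endian order the high byte comes first in memory.
The bytes are already most-significant first: 0xAFB5.
0xAFB5 = 44981.

44981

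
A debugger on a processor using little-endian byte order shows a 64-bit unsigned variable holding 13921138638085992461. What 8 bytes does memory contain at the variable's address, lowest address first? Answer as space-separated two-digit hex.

0D B0 14 80 D5 D1 31 C1

13921138638085992461 in hexadecimal, padded to 64 bits, is 0xC131D1D58014B00D.
Split into bytes (most-significant first): C1 31 D1 D5 80 14 B0 0D.
Little-endian: lowest address holds the least-significant byte.
So at ascending addresses the bytes are 0D B0 14 80 D5 D1 31 C1.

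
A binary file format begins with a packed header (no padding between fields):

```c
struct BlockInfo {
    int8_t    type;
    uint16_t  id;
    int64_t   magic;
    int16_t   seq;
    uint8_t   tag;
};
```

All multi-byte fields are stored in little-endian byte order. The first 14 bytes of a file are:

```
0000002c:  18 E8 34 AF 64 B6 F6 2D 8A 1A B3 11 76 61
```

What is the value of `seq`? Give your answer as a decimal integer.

30225

`seq` follows `type` (1 B), `id` (2 B), `magic` (8 B), so it starts at offset 1 + 2 + 8 = 11 and occupies 2 bytes.
Bytes at offsets 11..12: 11 76.
Little-endian: lowest address holds the least-significant byte.
Reassemble most-significant byte first: 76 11 → 0x7611.
0x7611 = 30225.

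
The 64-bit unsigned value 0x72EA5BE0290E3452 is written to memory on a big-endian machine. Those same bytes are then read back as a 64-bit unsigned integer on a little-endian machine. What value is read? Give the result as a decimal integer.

Stored big-endian, the bytes at ascending addresses are 72 EA 5B E0 29 0E 34 52.
Read back as little-endian, the first byte is least significant, giving 0x52340E29E05BEA72.
0x52340E29E05BEA72 = 5923374982919613042.

5923374982919613042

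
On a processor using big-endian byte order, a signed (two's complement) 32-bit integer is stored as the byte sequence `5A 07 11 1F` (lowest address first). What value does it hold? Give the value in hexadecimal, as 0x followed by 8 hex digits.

In big-endian order the high byte comes first in memory.
The bytes are already most-significant first: 0x5A07111F.

0x5A07111F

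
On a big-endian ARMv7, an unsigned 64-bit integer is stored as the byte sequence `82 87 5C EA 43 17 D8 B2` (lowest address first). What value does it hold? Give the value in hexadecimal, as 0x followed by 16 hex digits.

Big-endian stores the most-significant byte at the lowest address.
The bytes are already most-significant first: 0x82875CEA4317D8B2.

0x82875CEA4317D8B2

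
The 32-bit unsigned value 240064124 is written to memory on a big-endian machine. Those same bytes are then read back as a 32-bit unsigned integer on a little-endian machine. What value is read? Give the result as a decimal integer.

240064124 in 32-bit hexadecimal is 0x0E4F167C.
Stored big-endian, the bytes at ascending addresses are 0E 4F 16 7C.
Read back as little-endian, the first byte is least significant, giving 0x7C164F0E.
0x7C164F0E = 2081836814.

2081836814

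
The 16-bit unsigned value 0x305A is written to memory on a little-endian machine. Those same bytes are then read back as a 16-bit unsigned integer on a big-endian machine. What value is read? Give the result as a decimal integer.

23088

Stored little-endian, the bytes at ascending addresses are 5A 30.
Read back as big-endian, the last byte is least significant, giving 0x5A30.
0x5A30 = 23088.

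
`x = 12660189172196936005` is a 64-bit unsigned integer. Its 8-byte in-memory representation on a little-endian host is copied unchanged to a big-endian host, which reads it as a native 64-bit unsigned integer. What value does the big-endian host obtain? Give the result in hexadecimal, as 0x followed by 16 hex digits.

0x45890BBEF906B2AF

12660189172196936005 in 64-bit hexadecimal is 0xAFB206F9BE0B8945.
Stored little-endian, the bytes at ascending addresses are 45 89 0B BE F9 06 B2 AF.
Read back as big-endian, the last byte is least significant, giving 0x45890BBEF906B2AF.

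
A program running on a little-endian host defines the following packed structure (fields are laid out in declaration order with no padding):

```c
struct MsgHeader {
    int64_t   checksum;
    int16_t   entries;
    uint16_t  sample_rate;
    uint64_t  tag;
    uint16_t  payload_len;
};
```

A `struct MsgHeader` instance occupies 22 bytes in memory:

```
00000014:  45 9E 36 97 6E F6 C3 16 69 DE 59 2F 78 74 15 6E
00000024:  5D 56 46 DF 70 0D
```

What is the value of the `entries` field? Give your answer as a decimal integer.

`entries` follows `checksum` (8 bytes), so it starts at byte offset 8 and occupies 2 bytes.
Bytes at offsets 8..9: 69 DE.
In little-endian order the low byte comes first in memory.
Reassemble most-significant byte first: DE 69 → 0xDE69.
Top bit is set, so as a signed 16-bit value this is 0xDE69 − 2^16 = -8599.

-8599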